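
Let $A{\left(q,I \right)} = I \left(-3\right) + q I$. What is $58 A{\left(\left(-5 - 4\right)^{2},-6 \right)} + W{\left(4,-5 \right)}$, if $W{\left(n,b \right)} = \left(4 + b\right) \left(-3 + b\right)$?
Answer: $-27136$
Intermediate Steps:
$A{\left(q,I \right)} = - 3 I + I q$
$W{\left(n,b \right)} = \left(-3 + b\right) \left(4 + b\right)$
$58 A{\left(\left(-5 - 4\right)^{2},-6 \right)} + W{\left(4,-5 \right)} = 58 \left(- 6 \left(-3 + \left(-5 - 4\right)^{2}\right)\right) - \left(17 - 25\right) = 58 \left(- 6 \left(-3 + \left(-9\right)^{2}\right)\right) - -8 = 58 \left(- 6 \left(-3 + 81\right)\right) + 8 = 58 \left(\left(-6\right) 78\right) + 8 = 58 \left(-468\right) + 8 = -27144 + 8 = -27136$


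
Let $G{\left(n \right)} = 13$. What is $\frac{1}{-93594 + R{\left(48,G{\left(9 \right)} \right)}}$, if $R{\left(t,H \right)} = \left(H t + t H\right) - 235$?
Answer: $- \frac{1}{92581} \approx -1.0801 \cdot 10^{-5}$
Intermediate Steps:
$R{\left(t,H \right)} = -235 + 2 H t$ ($R{\left(t,H \right)} = \left(H t + H t\right) - 235 = 2 H t - 235 = -235 + 2 H t$)
$\frac{1}{-93594 + R{\left(48,G{\left(9 \right)} \right)}} = \frac{1}{-93594 - \left(235 - 1248\right)} = \frac{1}{-93594 + \left(-235 + 1248\right)} = \frac{1}{-93594 + 1013} = \frac{1}{-92581} = - \frac{1}{92581}$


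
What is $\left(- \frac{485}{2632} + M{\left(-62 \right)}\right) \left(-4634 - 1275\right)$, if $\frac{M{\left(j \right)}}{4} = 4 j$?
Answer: $\frac{15430933961}{2632} \approx 5.8628 \cdot 10^{6}$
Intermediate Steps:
$M{\left(j \right)} = 16 j$ ($M{\left(j \right)} = 4 \cdot 4 j = 16 j$)
$\left(- \frac{485}{2632} + M{\left(-62 \right)}\right) \left(-4634 - 1275\right) = \left(- \frac{485}{2632} + 16 \left(-62\right)\right) \left(-4634 - 1275\right) = \left(\left(-485\right) \frac{1}{2632} - 992\right) \left(-5909\right) = \left(- \frac{485}{2632} - 992\right) \left(-5909\right) = \left(- \frac{2611429}{2632}\right) \left(-5909\right) = \frac{15430933961}{2632}$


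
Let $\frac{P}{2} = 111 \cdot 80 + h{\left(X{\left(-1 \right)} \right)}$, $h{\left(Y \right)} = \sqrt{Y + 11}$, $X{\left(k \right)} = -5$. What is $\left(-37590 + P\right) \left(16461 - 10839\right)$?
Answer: $-111484260 + 11244 \sqrt{6} \approx -1.1146 \cdot 10^{8}$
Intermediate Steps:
$h{\left(Y \right)} = \sqrt{11 + Y}$
$P = 17760 + 2 \sqrt{6}$ ($P = 2 \left(111 \cdot 80 + \sqrt{11 - 5}\right) = 2 \left(8880 + \sqrt{6}\right) = 17760 + 2 \sqrt{6} \approx 17765.0$)
$\left(-37590 + P\right) \left(16461 - 10839\right) = \left(-37590 + \left(17760 + 2 \sqrt{6}\right)\right) \left(16461 - 10839\right) = \left(-19830 + 2 \sqrt{6}\right) 5622 = -111484260 + 11244 \sqrt{6}$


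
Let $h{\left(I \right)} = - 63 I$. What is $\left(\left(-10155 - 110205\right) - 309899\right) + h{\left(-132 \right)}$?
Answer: $-421943$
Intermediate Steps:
$\left(\left(-10155 - 110205\right) - 309899\right) + h{\left(-132 \right)} = \left(\left(-10155 - 110205\right) - 309899\right) - -8316 = \left(-120360 - 309899\right) + 8316 = -430259 + 8316 = -421943$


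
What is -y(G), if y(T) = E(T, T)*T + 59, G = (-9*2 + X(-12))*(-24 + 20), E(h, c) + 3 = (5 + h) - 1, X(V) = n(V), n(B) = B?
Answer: -14579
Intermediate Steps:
X(V) = V
E(h, c) = 1 + h (E(h, c) = -3 + ((5 + h) - 1) = -3 + (4 + h) = 1 + h)
G = 120 (G = (-9*2 - 12)*(-24 + 20) = (-18 - 12)*(-4) = -30*(-4) = 120)
y(T) = 59 + T*(1 + T) (y(T) = (1 + T)*T + 59 = T*(1 + T) + 59 = 59 + T*(1 + T))
-y(G) = -(59 + 120*(1 + 120)) = -(59 + 120*121) = -(59 + 14520) = -1*14579 = -14579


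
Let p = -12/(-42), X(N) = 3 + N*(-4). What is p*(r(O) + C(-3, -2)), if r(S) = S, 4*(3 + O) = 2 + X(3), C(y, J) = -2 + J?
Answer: -5/2 ≈ -2.5000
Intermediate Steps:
X(N) = 3 - 4*N
p = 2/7 (p = -12*(-1/42) = 2/7 ≈ 0.28571)
O = -19/4 (O = -3 + (2 + (3 - 4*3))/4 = -3 + (2 + (3 - 12))/4 = -3 + (2 - 9)/4 = -3 + (¼)*(-7) = -3 - 7/4 = -19/4 ≈ -4.7500)
p*(r(O) + C(-3, -2)) = 2*(-19/4 + (-2 - 2))/7 = 2*(-19/4 - 4)/7 = (2/7)*(-35/4) = -5/2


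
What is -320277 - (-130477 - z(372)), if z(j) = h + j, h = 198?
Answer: -189230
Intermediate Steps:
z(j) = 198 + j
-320277 - (-130477 - z(372)) = -320277 - (-130477 - (198 + 372)) = -320277 - (-130477 - 1*570) = -320277 - (-130477 - 570) = -320277 - 1*(-131047) = -320277 + 131047 = -189230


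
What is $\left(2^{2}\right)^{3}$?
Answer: $64$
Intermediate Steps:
$\left(2^{2}\right)^{3} = 4^{3} = 64$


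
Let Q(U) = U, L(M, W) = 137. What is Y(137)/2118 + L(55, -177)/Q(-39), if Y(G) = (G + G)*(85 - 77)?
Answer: -11371/4589 ≈ -2.4779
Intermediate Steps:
Y(G) = 16*G (Y(G) = (2*G)*8 = 16*G)
Y(137)/2118 + L(55, -177)/Q(-39) = (16*137)/2118 + 137/(-39) = 2192*(1/2118) + 137*(-1/39) = 1096/1059 - 137/39 = -11371/4589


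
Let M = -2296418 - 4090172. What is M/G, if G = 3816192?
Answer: -3193295/1908096 ≈ -1.6735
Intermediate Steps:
M = -6386590
M/G = -6386590/3816192 = -6386590*1/3816192 = -3193295/1908096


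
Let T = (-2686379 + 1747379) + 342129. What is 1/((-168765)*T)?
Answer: 1/100730934315 ≈ 9.9274e-12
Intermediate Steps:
T = -596871 (T = -939000 + 342129 = -596871)
1/((-168765)*T) = 1/(-168765*(-596871)) = -1/168765*(-1/596871) = 1/100730934315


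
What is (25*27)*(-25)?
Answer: -16875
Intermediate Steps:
(25*27)*(-25) = 675*(-25) = -16875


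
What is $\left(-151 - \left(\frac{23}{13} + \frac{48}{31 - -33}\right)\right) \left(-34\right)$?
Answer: $\frac{135711}{26} \approx 5219.7$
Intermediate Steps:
$\left(-151 - \left(\frac{23}{13} + \frac{48}{31 - -33}\right)\right) \left(-34\right) = \left(-151 - \left(\frac{23}{13} + \frac{48}{31 + 33}\right)\right) \left(-34\right) = \left(-151 - \left(\frac{23}{13} + \frac{48}{64}\right)\right) \left(-34\right) = \left(-151 - \frac{131}{52}\right) \left(-34\right) = \left(- \frac{7983}{52}\right) \left(-34\right) = \frac{135711}{26}$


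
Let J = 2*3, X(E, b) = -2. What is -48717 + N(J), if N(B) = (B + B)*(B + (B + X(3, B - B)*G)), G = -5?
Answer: -48453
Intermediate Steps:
J = 6
N(B) = 2*B*(10 + 2*B) (N(B) = (B + B)*(B + (B - 2*(-5))) = (2*B)*(B + (B + 10)) = (2*B)*(B + (10 + B)) = (2*B)*(10 + 2*B) = 2*B*(10 + 2*B))
-48717 + N(J) = -48717 + 4*6*(5 + 6) = -48717 + 4*6*11 = -48717 + 264 = -48453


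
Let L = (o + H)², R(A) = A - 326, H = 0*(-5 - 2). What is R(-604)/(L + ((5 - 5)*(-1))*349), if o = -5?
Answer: -186/5 ≈ -37.200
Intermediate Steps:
H = 0 (H = 0*(-7) = 0)
R(A) = -326 + A
L = 25 (L = (-5 + 0)² = (-5)² = 25)
R(-604)/(L + ((5 - 5)*(-1))*349) = (-326 - 604)/(25 + ((5 - 5)*(-1))*349) = -930/(25 + (0*(-1))*349) = -930/(25 + 0*349) = -930/(25 + 0) = -930/25 = -930*1/25 = -186/5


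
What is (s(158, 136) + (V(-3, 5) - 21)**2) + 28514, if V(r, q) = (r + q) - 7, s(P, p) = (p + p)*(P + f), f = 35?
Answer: 81686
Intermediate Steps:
s(P, p) = 2*p*(35 + P) (s(P, p) = (p + p)*(P + 35) = (2*p)*(35 + P) = 2*p*(35 + P))
V(r, q) = -7 + q + r (V(r, q) = (q + r) - 7 = -7 + q + r)
(s(158, 136) + (V(-3, 5) - 21)**2) + 28514 = (2*136*(35 + 158) + ((-7 + 5 - 3) - 21)**2) + 28514 = (2*136*193 + (-5 - 21)**2) + 28514 = (52496 + (-26)**2) + 28514 = (52496 + 676) + 28514 = 53172 + 28514 = 81686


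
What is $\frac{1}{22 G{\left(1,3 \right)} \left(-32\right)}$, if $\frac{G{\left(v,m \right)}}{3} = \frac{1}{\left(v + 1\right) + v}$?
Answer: $- \frac{1}{704} \approx -0.0014205$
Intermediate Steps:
$G{\left(v,m \right)} = \frac{3}{1 + 2 v}$ ($G{\left(v,m \right)} = \frac{3}{\left(v + 1\right) + v} = \frac{3}{\left(1 + v\right) + v} = \frac{3}{1 + 2 v}$)
$\frac{1}{22 G{\left(1,3 \right)} \left(-32\right)} = \frac{1}{22 \frac{3}{1 + 2 \cdot 1} \left(-32\right)} = \frac{1}{22 \frac{3}{1 + 2} \left(-32\right)} = \frac{1}{22 \cdot \frac{3}{3} \left(-32\right)} = \frac{1}{22 \cdot 3 \cdot \frac{1}{3} \left(-32\right)} = \frac{1}{22 \cdot 1 \left(-32\right)} = \frac{1}{22 \left(-32\right)} = \frac{1}{-704} = - \frac{1}{704}$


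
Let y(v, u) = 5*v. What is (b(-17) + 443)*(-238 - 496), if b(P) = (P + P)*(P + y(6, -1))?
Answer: -734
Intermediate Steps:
b(P) = 2*P*(30 + P) (b(P) = (P + P)*(P + 5*6) = (2*P)*(P + 30) = (2*P)*(30 + P) = 2*P*(30 + P))
(b(-17) + 443)*(-238 - 496) = (2*(-17)*(30 - 17) + 443)*(-238 - 496) = (2*(-17)*13 + 443)*(-734) = (-442 + 443)*(-734) = 1*(-734) = -734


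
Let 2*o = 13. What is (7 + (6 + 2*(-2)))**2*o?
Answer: 1053/2 ≈ 526.50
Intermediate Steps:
o = 13/2 (o = (1/2)*13 = 13/2 ≈ 6.5000)
(7 + (6 + 2*(-2)))**2*o = (7 + (6 + 2*(-2)))**2*(13/2) = (7 + (6 - 4))**2*(13/2) = (7 + 2)**2*(13/2) = 9**2*(13/2) = 81*(13/2) = 1053/2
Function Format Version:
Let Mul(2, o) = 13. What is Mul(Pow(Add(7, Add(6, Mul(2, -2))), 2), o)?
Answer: Rational(1053, 2) ≈ 526.50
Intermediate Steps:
o = Rational(13, 2) (o = Mul(Rational(1, 2), 13) = Rational(13, 2) ≈ 6.5000)
Mul(Pow(Add(7, Add(6, Mul(2, -2))), 2), o) = Mul(Pow(Add(7, Add(6, Mul(2, -2))), 2), Rational(13, 2)) = Mul(Pow(Add(7, Add(6, -4)), 2), Rational(13, 2)) = Mul(Pow(Add(7, 2), 2), Rational(13, 2)) = Mul(Pow(9, 2), Rational(13, 2)) = Mul(81, Rational(13, 2)) = Rational(1053, 2)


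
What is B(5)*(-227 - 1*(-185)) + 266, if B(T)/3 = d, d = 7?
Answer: -616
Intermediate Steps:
B(T) = 21 (B(T) = 3*7 = 21)
B(5)*(-227 - 1*(-185)) + 266 = 21*(-227 - 1*(-185)) + 266 = 21*(-227 + 185) + 266 = 21*(-42) + 266 = -882 + 266 = -616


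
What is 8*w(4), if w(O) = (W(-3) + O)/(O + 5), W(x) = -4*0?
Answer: 32/9 ≈ 3.5556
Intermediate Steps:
W(x) = 0
w(O) = O/(5 + O) (w(O) = (0 + O)/(O + 5) = O/(5 + O))
8*w(4) = 8*(4/(5 + 4)) = 8*(4/9) = 32/9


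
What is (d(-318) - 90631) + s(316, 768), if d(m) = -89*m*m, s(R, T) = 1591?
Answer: -9089076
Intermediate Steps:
d(m) = -89*m²
(d(-318) - 90631) + s(316, 768) = (-89*(-318)² - 90631) + 1591 = (-89*101124 - 90631) + 1591 = (-9000036 - 90631) + 1591 = -9090667 + 1591 = -9089076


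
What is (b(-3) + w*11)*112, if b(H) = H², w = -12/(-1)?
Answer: 15792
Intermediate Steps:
w = 12 (w = -12*(-1) = 12)
(b(-3) + w*11)*112 = ((-3)² + 12*11)*112 = (9 + 132)*112 = 141*112 = 15792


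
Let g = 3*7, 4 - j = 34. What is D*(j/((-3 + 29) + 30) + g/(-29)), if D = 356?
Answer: -91047/203 ≈ -448.51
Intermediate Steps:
j = -30 (j = 4 - 1*34 = 4 - 34 = -30)
g = 21
D*(j/((-3 + 29) + 30) + g/(-29)) = 356*(-30/((-3 + 29) + 30) + 21/(-29)) = 356*(-30/(26 + 30) + 21*(-1/29)) = 356*(-30/56 - 21/29) = 356*(-30*1/56 - 21/29) = 356*(-15/28 - 21/29) = 356*(-1023/812) = -91047/203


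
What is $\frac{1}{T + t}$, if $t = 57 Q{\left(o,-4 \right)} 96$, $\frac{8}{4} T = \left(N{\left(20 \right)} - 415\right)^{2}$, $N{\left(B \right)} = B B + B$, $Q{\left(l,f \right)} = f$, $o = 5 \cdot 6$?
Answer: $- \frac{2}{43751} \approx -4.5713 \cdot 10^{-5}$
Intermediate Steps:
$o = 30$
$N{\left(B \right)} = B + B^{2}$ ($N{\left(B \right)} = B^{2} + B = B + B^{2}$)
$T = \frac{25}{2}$ ($T = \frac{\left(20 \left(1 + 20\right) - 415\right)^{2}}{2} = \frac{\left(20 \cdot 21 - 415\right)^{2}}{2} = \frac{\left(420 - 415\right)^{2}}{2} = \frac{5^{2}}{2} = \frac{1}{2} \cdot 25 = \frac{25}{2} \approx 12.5$)
$t = -21888$ ($t = 57 \left(-4\right) 96 = \left(-228\right) 96 = -21888$)
$\frac{1}{T + t} = \frac{1}{\frac{25}{2} - 21888} = \frac{1}{- \frac{43751}{2}} = - \frac{2}{43751}$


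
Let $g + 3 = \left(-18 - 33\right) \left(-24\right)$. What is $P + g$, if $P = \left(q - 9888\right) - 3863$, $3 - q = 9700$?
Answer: $-22227$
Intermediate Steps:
$q = -9697$ ($q = 3 - 9700 = -9697$)
$g = 1221$ ($g = -3 + \left(-18 - 33\right) \left(-24\right) = -3 - -1224 = -3 + 1224 = 1221$)
$P = -23448$ ($P = \left(-9697 - 9888\right) - 3863 = -19585 - 3863 = -23448$)
$P + g = -23448 + 1221 = -22227$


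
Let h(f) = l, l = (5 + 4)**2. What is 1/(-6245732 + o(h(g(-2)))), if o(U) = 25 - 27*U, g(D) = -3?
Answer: -1/6247894 ≈ -1.6005e-7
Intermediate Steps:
l = 81 (l = 9**2 = 81)
h(f) = 81
1/(-6245732 + o(h(g(-2)))) = 1/(-6245732 + (25 - 27*81)) = 1/(-6245732 + (25 - 2187)) = 1/(-6245732 - 2162) = 1/(-6247894) = -1/6247894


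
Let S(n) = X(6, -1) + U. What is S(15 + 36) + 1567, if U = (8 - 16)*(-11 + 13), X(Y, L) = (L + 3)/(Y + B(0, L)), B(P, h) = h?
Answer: 7757/5 ≈ 1551.4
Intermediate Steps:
X(Y, L) = (3 + L)/(L + Y) (X(Y, L) = (L + 3)/(Y + L) = (3 + L)/(L + Y))
U = -16 (U = -8*2 = -16)
S(n) = -78/5 (S(n) = (3 - 1)/(-1 + 6) - 16 = 2/5 - 16 = (⅕)*2 - 16 = ⅖ - 16 = -78/5)
S(15 + 36) + 1567 = -78/5 + 1567 = 7757/5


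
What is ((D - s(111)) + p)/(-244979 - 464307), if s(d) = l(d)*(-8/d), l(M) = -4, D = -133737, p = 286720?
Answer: -16981081/78730746 ≈ -0.21569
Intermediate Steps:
s(d) = 32/d (s(d) = -(-32)/d = 32/d)
((D - s(111)) + p)/(-244979 - 464307) = ((-133737 - 32/111) + 286720)/(-244979 - 464307) = ((-133737 - 32/111) + 286720)/(-709286) = ((-133737 - 1*32/111) + 286720)*(-1/709286) = ((-133737 - 32/111) + 286720)*(-1/709286) = (-14844839/111 + 286720)*(-1/709286) = (16981081/111)*(-1/709286) = -16981081/78730746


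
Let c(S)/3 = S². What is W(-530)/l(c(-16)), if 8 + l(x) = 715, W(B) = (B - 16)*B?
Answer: 41340/101 ≈ 409.31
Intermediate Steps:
W(B) = B*(-16 + B) (W(B) = (-16 + B)*B = B*(-16 + B))
c(S) = 3*S²
l(x) = 707 (l(x) = -8 + 715 = 707)
W(-530)/l(c(-16)) = -530*(-16 - 530)/707 = -530*(-546)*(1/707) = 289380*(1/707) = 41340/101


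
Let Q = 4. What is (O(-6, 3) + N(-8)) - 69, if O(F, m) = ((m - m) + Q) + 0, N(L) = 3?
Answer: -62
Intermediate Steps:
O(F, m) = 4 (O(F, m) = ((m - m) + 4) + 0 = (0 + 4) + 0 = 4 + 0 = 4)
(O(-6, 3) + N(-8)) - 69 = (4 + 3) - 69 = 7 - 69 = -62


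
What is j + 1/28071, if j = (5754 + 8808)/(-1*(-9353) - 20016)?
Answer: -408759239/299321073 ≈ -1.3656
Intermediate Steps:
j = -14562/10663 (j = 14562/(9353 - 20016) = 14562/(-10663) = 14562*(-1/10663) = -14562/10663 ≈ -1.3657)
j + 1/28071 = -14562/10663 + 1/28071 = -408759239/299321073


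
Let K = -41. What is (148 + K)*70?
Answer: 7490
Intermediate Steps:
(148 + K)*70 = (148 - 41)*70 = 107*70 = 7490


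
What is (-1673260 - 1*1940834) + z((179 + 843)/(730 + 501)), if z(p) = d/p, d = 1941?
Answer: -3691214697/1022 ≈ -3.6118e+6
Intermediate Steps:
z(p) = 1941/p
(-1673260 - 1*1940834) + z((179 + 843)/(730 + 501)) = (-1673260 - 1*1940834) + 1941/(((179 + 843)/(730 + 501))) = (-1673260 - 1940834) + 1941/((1022/1231)) = -3614094 + 1941/((1022*(1/1231))) = -3614094 + 1941/(1022/1231) = -3614094 + 1941*(1231/1022) = -3614094 + 2389371/1022 = -3691214697/1022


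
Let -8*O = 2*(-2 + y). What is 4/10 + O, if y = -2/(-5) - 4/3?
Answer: 17/15 ≈ 1.1333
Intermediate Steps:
y = -14/15 (y = -2*(-1/5) - 4*1/3 = 2/5 - 4/3 = -14/15 ≈ -0.93333)
O = 11/15 (O = -(-2 - 14/15)/4 = -(-44)/(4*15) = -1/8*(-88/15) = 11/15 ≈ 0.73333)
4/10 + O = 4/10 + 11/15 = (1/10)*4 + 11/15 = 2/5 + 11/15 = 17/15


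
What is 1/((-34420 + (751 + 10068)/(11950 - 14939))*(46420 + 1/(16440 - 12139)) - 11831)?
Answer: -12855689/20542828728020338 ≈ -6.2580e-10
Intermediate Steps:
1/((-34420 + (751 + 10068)/(11950 - 14939))*(46420 + 1/(16440 - 12139)) - 11831) = 1/((-34420 + 10819/(-2989))*(46420 + 1/4301) - 11831) = 1/((-34420 + 10819*(-1/2989))*(46420 + 1/4301) - 11831) = 1/((-34420 - 10819/2989)*(199652421/4301) - 11831) = 1/(-102892199/2989*199652421/4301 - 11831) = 1/(-20542676632363779/12855689 - 11831) = 1/(-20542828728020338/12855689) = -12855689/20542828728020338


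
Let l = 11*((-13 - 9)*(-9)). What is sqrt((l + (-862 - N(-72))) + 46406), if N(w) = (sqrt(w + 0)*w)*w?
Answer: sqrt(47722 - 31104*I*sqrt(2)) ≈ 237.3 - 92.683*I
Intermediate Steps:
N(w) = w**(5/2) (N(w) = (sqrt(w)*w)*w = w**(3/2)*w = w**(5/2))
l = 2178 (l = 11*(-22*(-9)) = 11*198 = 2178)
sqrt((l + (-862 - N(-72))) + 46406) = sqrt((2178 + (-862 - (-72)**(5/2))) + 46406) = sqrt((2178 + (-862 - 31104*I*sqrt(2))) + 46406) = sqrt((1316 - 31104*I*sqrt(2)) + 46406) = sqrt(47722 - 31104*I*sqrt(2))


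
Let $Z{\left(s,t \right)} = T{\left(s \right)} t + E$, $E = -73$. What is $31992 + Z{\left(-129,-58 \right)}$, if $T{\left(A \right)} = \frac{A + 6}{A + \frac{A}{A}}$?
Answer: $\frac{2039249}{64} \approx 31863.0$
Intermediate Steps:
$T{\left(A \right)} = \frac{6 + A}{1 + A}$ ($T{\left(A \right)} = \frac{6 + A}{A + 1} = \frac{6 + A}{1 + A}$)
$Z{\left(s,t \right)} = -73 + \frac{t \left(6 + s\right)}{1 + s}$ ($Z{\left(s,t \right)} = \frac{6 + s}{1 + s} t - 73 = \frac{t \left(6 + s\right)}{1 + s} - 73 = -73 + \frac{t \left(6 + s\right)}{1 + s}$)
$31992 + Z{\left(-129,-58 \right)} = 31992 + \frac{-73 - -9417 - 58 \left(6 - 129\right)}{1 - 129} = 31992 + \frac{-73 + 9417 - -7134}{-128} = 31992 - \frac{-73 + 9417 + 7134}{128} = 31992 - \frac{8239}{64} = \frac{2039249}{64}$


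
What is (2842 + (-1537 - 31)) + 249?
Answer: 1523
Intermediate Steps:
(2842 + (-1537 - 31)) + 249 = (2842 - 1568) + 249 = 1274 + 249 = 1523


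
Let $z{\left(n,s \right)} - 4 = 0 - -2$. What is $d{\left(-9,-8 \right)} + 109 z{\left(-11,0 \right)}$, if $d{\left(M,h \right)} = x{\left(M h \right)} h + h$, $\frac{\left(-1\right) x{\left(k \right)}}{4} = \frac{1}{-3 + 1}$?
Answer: $630$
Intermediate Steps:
$z{\left(n,s \right)} = 6$ ($z{\left(n,s \right)} = 4 + \left(0 - -2\right) = 4 + \left(0 + 2\right) = 4 + 2 = 6$)
$x{\left(k \right)} = 2$ ($x{\left(k \right)} = - \frac{4}{-3 + 1} = - \frac{4}{-2} = \left(-4\right) \left(- \frac{1}{2}\right) = 2$)
$d{\left(M,h \right)} = 3 h$ ($d{\left(M,h \right)} = 2 h + h = 3 h$)
$d{\left(-9,-8 \right)} + 109 z{\left(-11,0 \right)} = 3 \left(-8\right) + 109 \cdot 6 = -24 + 654 = 630$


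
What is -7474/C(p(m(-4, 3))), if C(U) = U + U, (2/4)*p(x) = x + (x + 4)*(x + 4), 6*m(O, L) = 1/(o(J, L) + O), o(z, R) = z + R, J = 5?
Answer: -1076256/9433 ≈ -114.09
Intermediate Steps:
o(z, R) = R + z
m(O, L) = 1/(6*(5 + L + O)) (m(O, L) = 1/(6*((L + 5) + O)) = 1/(6*((5 + L) + O)) = 1/(6*(5 + L + O)))
p(x) = 2*x + 2*(4 + x)**2 (p(x) = 2*(x + (x + 4)*(x + 4)) = 2*(x + (4 + x)*(4 + x)) = 2*(x + (4 + x)**2) = 2*x + 2*(4 + x)**2)
C(U) = 2*U
-7474/C(p(m(-4, 3))) = -7474*1/(2*(2*(1/(6*(5 + 3 - 4))) + 2*(4 + 1/(6*(5 + 3 - 4)))**2)) = -7474*1/(2*(2*((1/6)/4) + 2*(4 + (1/6)/4)**2)) = -7474*1/(2*(2*((1/6)*(1/4)) + 2*(4 + (1/6)*(1/4))**2)) = -7474*1/(2*(2*(1/24) + 2*(4 + 1/24)**2)) = -7474*1/(2*(1/12 + 2*(97/24)**2)) = -7474*1/(2*(1/12 + 2*(9409/576))) = -7474*1/(2*(1/12 + 9409/288)) = -7474/(2*(9433/288)) = -7474/9433/144 = -7474*144/9433 = -1076256/9433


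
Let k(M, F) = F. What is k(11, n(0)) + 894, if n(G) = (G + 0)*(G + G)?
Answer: 894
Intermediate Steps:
n(G) = 2*G**2 (n(G) = G*(2*G) = 2*G**2)
k(11, n(0)) + 894 = 2*0**2 + 894 = 2*0 + 894 = 0 + 894 = 894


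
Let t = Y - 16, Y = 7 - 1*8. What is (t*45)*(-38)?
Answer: 29070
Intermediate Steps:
Y = -1 (Y = 7 - 8 = -1)
t = -17 (t = -1 - 16 = -17)
(t*45)*(-38) = -17*45*(-38) = -765*(-38) = 29070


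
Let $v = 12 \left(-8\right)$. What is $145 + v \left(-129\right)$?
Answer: $12529$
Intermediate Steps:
$v = -96$
$145 + v \left(-129\right) = 145 - -12384 = 145 + 12384 = 12529$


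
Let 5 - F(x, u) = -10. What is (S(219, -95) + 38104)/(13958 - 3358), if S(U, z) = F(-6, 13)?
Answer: 38119/10600 ≈ 3.5961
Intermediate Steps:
F(x, u) = 15 (F(x, u) = 5 - 1*(-10) = 5 + 10 = 15)
S(U, z) = 15
(S(219, -95) + 38104)/(13958 - 3358) = (15 + 38104)/(13958 - 3358) = 38119/10600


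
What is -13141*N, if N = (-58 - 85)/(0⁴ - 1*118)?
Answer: -1879163/118 ≈ -15925.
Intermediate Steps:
N = 143/118 (N = -143/(0 - 118) = -143/(-118) = -143*(-1/118) = 143/118 ≈ 1.2119)
-13141*N = -13141*143/118 = -1879163/118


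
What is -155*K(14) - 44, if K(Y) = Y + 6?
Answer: -3144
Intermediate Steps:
K(Y) = 6 + Y
-155*K(14) - 44 = -155*(6 + 14) - 44 = -155*20 - 44 = -3100 - 44 = -3144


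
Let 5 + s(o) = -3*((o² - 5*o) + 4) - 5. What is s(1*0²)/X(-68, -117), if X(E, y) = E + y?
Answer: 22/185 ≈ 0.11892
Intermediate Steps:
s(o) = -22 - 3*o² + 15*o (s(o) = -5 + (-3*((o² - 5*o) + 4) - 5) = -5 + (-3*(4 + o² - 5*o) - 5) = -5 + ((-12 - 3*o² + 15*o) - 5) = -5 + (-17 - 3*o² + 15*o) = -22 - 3*o² + 15*o)
s(1*0²)/X(-68, -117) = (-22 - 3*(1*0²)² + 15*(1*0²))/(-68 - 117) = (-22 - 3*(1*0)² + 15*(1*0))/(-185) = (-22 - 3*0² + 15*0)*(-1/185) = (-22 - 3*0 + 0)*(-1/185) = (-22 + 0 + 0)*(-1/185) = -22*(-1/185) = 22/185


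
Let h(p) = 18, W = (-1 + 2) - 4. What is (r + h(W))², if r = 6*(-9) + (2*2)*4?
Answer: 400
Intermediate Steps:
W = -3 (W = 1 - 4 = -3)
r = -38 (r = -54 + 4*4 = -54 + 16 = -38)
(r + h(W))² = (-38 + 18)² = (-20)² = 400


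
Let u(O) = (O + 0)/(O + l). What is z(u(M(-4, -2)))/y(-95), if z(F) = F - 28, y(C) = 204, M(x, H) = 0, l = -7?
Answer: -7/51 ≈ -0.13725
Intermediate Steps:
u(O) = O/(-7 + O) (u(O) = (O + 0)/(O - 7) = O/(-7 + O))
z(F) = -28 + F
z(u(M(-4, -2)))/y(-95) = (-28 + 0/(-7 + 0))/204 = (-28 + 0/(-7))*(1/204) = (-28 + 0*(-⅐))*(1/204) = (-28 + 0)*(1/204) = -28*1/204 = -7/51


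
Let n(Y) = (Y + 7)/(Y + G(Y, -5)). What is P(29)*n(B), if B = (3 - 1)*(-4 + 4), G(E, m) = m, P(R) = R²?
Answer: -5887/5 ≈ -1177.4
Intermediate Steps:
B = 0 (B = 2*0 = 0)
n(Y) = (7 + Y)/(-5 + Y) (n(Y) = (Y + 7)/(Y - 5) = (7 + Y)/(-5 + Y))
P(29)*n(B) = 29²*((7 + 0)/(-5 + 0)) = 841*(7/(-5)) = 841*(-⅕*7) = 841*(-7/5) = -5887/5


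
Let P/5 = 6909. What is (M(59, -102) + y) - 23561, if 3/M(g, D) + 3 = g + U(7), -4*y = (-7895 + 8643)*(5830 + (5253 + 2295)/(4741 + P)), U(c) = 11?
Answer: -1465860076968/1316081 ≈ -1.1138e+6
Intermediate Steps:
P = 34545 (P = 5*6909 = 34545)
y = -21415700768/19643 (y = -(-7895 + 8643)*(5830 + (5253 + 2295)/(4741 + 34545))/4 = -187*(5830 + 7548/39286) = -187*(5830 + 7548*(1/39286)) = -187*(5830 + 3774/19643) = -187*114522464/19643 = -1/4*85662803072/19643 = -21415700768/19643 ≈ -1.0902e+6)
M(g, D) = 3/(8 + g) (M(g, D) = 3/(-3 + (g + 11)) = 3/(-3 + (11 + g)) = 3/(8 + g))
(M(59, -102) + y) - 23561 = (3/(8 + 59) - 21415700768/19643) - 23561 = (3/67 - 21415700768/19643) - 23561 = -1434851892527/1316081 - 23561 = -1465860076968/1316081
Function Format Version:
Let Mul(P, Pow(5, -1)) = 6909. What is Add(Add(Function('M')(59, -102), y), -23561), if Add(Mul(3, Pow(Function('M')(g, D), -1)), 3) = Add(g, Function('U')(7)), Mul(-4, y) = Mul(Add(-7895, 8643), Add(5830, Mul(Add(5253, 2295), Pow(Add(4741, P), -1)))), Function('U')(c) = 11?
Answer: Rational(-1465860076968, 1316081) ≈ -1.1138e+6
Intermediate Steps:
P = 34545 (P = Mul(5, 6909) = 34545)
y = Rational(-21415700768, 19643) (y = Mul(Rational(-1, 4), Mul(Add(-7895, 8643), Add(5830, Mul(Add(5253, 2295), Pow(Add(4741, 34545), -1))))) = Mul(Rational(-1, 4), Mul(748, Add(5830, Mul(7548, Pow(39286, -1))))) = Mul(Rational(-1, 4), Mul(748, Add(5830, Mul(7548, Rational(1, 39286))))) = Mul(Rational(-1, 4), Mul(748, Add(5830, Rational(3774, 19643)))) = Mul(Rational(-1, 4), Mul(748, Rational(114522464, 19643))) = Mul(Rational(-1, 4), Rational(85662803072, 19643)) = Rational(-21415700768, 19643) ≈ -1.0902e+6)
Function('M')(g, D) = Mul(3, Pow(Add(8, g), -1)) (Function('M')(g, D) = Mul(3, Pow(Add(-3, Add(g, 11)), -1)) = Mul(3, Pow(Add(-3, Add(11, g)), -1)) = Mul(3, Pow(Add(8, g), -1)))
Add(Add(Function('M')(59, -102), y), -23561) = Add(Add(Mul(3, Pow(Add(8, 59), -1)), Rational(-21415700768, 19643)), -23561) = Add(Add(Mul(3, Pow(67, -1)), Rational(-21415700768, 19643)), -23561) = Add(Add(Mul(3, Rational(1, 67)), Rational(-21415700768, 19643)), -23561) = Add(Add(Rational(3, 67), Rational(-21415700768, 19643)), -23561) = Add(Rational(-1434851892527, 1316081), -23561) = Rational(-1465860076968, 1316081)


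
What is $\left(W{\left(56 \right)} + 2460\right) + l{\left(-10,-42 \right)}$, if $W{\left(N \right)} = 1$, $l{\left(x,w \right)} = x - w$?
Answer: $2493$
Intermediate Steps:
$\left(W{\left(56 \right)} + 2460\right) + l{\left(-10,-42 \right)} = \left(1 + 2460\right) - -32 = 2461 + \left(-10 + 42\right) = 2461 + 32 = 2493$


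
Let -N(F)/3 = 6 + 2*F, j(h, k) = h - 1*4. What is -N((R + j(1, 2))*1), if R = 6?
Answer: 36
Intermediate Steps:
j(h, k) = -4 + h (j(h, k) = h - 4 = -4 + h)
N(F) = -18 - 6*F (N(F) = -3*(6 + 2*F) = -18 - 6*F)
-N((R + j(1, 2))*1) = -(-18 - 6*(6 + (-4 + 1))) = -(-18 - 6*(6 - 3)) = -(-18 - 18) = -1*(-36) = 36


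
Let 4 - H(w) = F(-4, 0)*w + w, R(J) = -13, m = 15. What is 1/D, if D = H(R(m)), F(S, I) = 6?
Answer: 1/95 ≈ 0.010526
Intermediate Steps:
H(w) = 4 - 7*w (H(w) = 4 - (6*w + w) = 4 - 7*w)
D = 95 (D = 4 - 7*(-13) = 4 + 91 = 95)
1/D = 1/95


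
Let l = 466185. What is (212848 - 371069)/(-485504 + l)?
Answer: 158221/19319 ≈ 8.1899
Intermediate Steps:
(212848 - 371069)/(-485504 + l) = (212848 - 371069)/(-485504 + 466185) = -158221/(-19319) = -158221*(-1/19319) = 158221/19319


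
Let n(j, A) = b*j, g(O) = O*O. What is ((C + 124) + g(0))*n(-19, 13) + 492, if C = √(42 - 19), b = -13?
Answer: 31120 + 247*√23 ≈ 32305.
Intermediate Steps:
g(O) = O²
C = √23 ≈ 4.7958
n(j, A) = -13*j
((C + 124) + g(0))*n(-19, 13) + 492 = ((√23 + 124) + 0²)*(-13*(-19)) + 492 = ((124 + √23) + 0)*247 + 492 = (124 + √23)*247 + 492 = (30628 + 247*√23) + 492 = 31120 + 247*√23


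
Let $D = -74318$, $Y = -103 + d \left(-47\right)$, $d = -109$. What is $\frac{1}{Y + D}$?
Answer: $- \frac{1}{69298} \approx -1.443 \cdot 10^{-5}$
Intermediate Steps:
$Y = 5020$ ($Y = -103 - -5123 = -103 + 5123 = 5020$)
$\frac{1}{Y + D} = \frac{1}{5020 - 74318} = \frac{1}{-69298} = - \frac{1}{69298}$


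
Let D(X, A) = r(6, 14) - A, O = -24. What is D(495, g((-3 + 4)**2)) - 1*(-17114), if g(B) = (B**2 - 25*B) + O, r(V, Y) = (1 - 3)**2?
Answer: 17166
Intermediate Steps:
r(V, Y) = 4 (r(V, Y) = (-2)**2 = 4)
g(B) = -24 + B**2 - 25*B (g(B) = (B**2 - 25*B) - 24 = -24 + B**2 - 25*B)
D(X, A) = 4 - A
D(495, g((-3 + 4)**2)) - 1*(-17114) = (4 - (-24 + ((-3 + 4)**2)**2 - 25*(-3 + 4)**2)) - 1*(-17114) = (4 - (-24 + (1**2)**2 - 25*1**2)) + 17114 = (4 - (-24 + 1**2 - 25*1)) + 17114 = (4 - (-24 + 1 - 25)) + 17114 = (4 - 1*(-48)) + 17114 = (4 + 48) + 17114 = 52 + 17114 = 17166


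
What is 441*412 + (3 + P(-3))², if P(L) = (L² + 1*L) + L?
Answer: 181728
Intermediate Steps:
P(L) = L² + 2*L (P(L) = (L² + L) + L = (L + L²) + L = L² + 2*L)
441*412 + (3 + P(-3))² = 441*412 + (3 - 3*(2 - 3))² = 181692 + (3 - 3*(-1))² = 181692 + (3 + 3)² = 181692 + 6² = 181692 + 36 = 181728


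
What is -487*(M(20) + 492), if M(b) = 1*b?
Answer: -249344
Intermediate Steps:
M(b) = b
-487*(M(20) + 492) = -487*(20 + 492) = -487*512 = -249344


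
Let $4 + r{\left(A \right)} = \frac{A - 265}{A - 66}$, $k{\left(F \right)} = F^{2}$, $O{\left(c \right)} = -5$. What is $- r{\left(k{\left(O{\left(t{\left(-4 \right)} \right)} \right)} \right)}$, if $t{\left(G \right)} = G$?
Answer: $- \frac{76}{41} \approx -1.8537$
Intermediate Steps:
$r{\left(A \right)} = -4 + \frac{-265 + A}{-66 + A}$ ($r{\left(A \right)} = -4 + \frac{A - 265}{A - 66} = -4 + \frac{-265 + A}{A - 66} = -4 + \frac{-265 + A}{-66 + A}$)
$- r{\left(k{\left(O{\left(t{\left(-4 \right)} \right)} \right)} \right)} = - \frac{-1 - 3 \left(-5\right)^{2}}{-66 + \left(-5\right)^{2}} = - \frac{-1 - 75}{-66 + 25} = - \frac{-1 - 75}{-41} = - \frac{\left(-1\right) \left(-76\right)}{41} = \left(-1\right) \frac{76}{41} = - \frac{76}{41}$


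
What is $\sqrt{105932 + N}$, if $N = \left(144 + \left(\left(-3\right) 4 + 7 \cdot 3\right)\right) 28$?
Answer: $2 \sqrt{27554} \approx 331.99$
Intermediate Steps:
$N = 4284$ ($N = \left(144 + \left(-12 + 21\right)\right) 28 = \left(144 + 9\right) 28 = 153 \cdot 28 = 4284$)
$\sqrt{105932 + N} = \sqrt{105932 + 4284} = \sqrt{110216} = 2 \sqrt{27554}$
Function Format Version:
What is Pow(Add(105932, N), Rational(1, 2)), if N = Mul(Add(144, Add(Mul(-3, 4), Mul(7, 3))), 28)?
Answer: Mul(2, Pow(27554, Rational(1, 2))) ≈ 331.99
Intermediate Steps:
N = 4284 (N = Mul(Add(144, Add(-12, 21)), 28) = Mul(Add(144, 9), 28) = Mul(153, 28) = 4284)
Pow(Add(105932, N), Rational(1, 2)) = Pow(Add(105932, 4284), Rational(1, 2)) = Pow(110216, Rational(1, 2)) = Mul(2, Pow(27554, Rational(1, 2)))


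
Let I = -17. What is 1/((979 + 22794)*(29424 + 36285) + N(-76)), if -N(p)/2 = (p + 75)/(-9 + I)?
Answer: 13/20307300740 ≈ 6.4016e-10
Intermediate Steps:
N(p) = 75/13 + p/13 (N(p) = -2*(p + 75)/(-9 - 17) = -2*(75 + p)/(-26) = -2*(75 + p)*(-1)/26 = -2*(-75/26 - p/26) = 75/13 + p/13)
1/((979 + 22794)*(29424 + 36285) + N(-76)) = 1/((979 + 22794)*(29424 + 36285) + (75/13 + (1/13)*(-76))) = 1/(23773*65709 + (75/13 - 76/13)) = 1/(1562100057 - 1/13) = 1/(20307300740/13) = 13/20307300740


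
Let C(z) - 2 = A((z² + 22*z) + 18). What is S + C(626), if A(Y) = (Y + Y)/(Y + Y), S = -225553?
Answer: -225550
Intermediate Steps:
A(Y) = 1 (A(Y) = (2*Y)/((2*Y)) = (2*Y)*(1/(2*Y)) = 1)
C(z) = 3 (C(z) = 2 + 1 = 3)
S + C(626) = -225553 + 3 = -225550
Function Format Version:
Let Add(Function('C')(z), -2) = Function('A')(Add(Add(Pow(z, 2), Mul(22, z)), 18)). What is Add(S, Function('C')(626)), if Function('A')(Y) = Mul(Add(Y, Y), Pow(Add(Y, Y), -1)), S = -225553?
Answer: -225550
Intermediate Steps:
Function('A')(Y) = 1 (Function('A')(Y) = Mul(Mul(2, Y), Pow(Mul(2, Y), -1)) = Mul(Mul(2, Y), Mul(Rational(1, 2), Pow(Y, -1))) = 1)
Function('C')(z) = 3 (Function('C')(z) = Add(2, 1) = 3)
Add(S, Function('C')(626)) = Add(-225553, 3) = -225550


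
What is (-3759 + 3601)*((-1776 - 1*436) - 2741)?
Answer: 782574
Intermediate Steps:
(-3759 + 3601)*((-1776 - 1*436) - 2741) = -158*((-1776 - 436) - 2741) = -158*(-2212 - 2741) = -158*(-4953) = 782574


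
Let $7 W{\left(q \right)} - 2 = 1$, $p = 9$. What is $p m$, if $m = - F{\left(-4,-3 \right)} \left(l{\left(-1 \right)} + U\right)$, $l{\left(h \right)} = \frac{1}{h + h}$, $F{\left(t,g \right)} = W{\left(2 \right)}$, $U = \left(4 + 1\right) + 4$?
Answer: $- \frac{459}{14} \approx -32.786$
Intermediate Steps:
$W{\left(q \right)} = \frac{3}{7}$ ($W{\left(q \right)} = \frac{2}{7} + \frac{1}{7} \cdot 1 = \frac{2}{7} + \frac{1}{7} = \frac{3}{7}$)
$U = 9$ ($U = 5 + 4 = 9$)
$F{\left(t,g \right)} = \frac{3}{7}$
$l{\left(h \right)} = \frac{1}{2 h}$
$m = - \frac{51}{14}$ ($m = \left(-1\right) \frac{3}{7} \left(\frac{1}{2 \left(-1\right)} + 9\right) = - \frac{3 \left(\frac{1}{2} \left(-1\right) + 9\right)}{7} = - \frac{3 \left(- \frac{1}{2} + 9\right)}{7} = \left(- \frac{3}{7}\right) \frac{17}{2} = - \frac{51}{14} \approx -3.6429$)
$p m = 9 \left(- \frac{51}{14}\right) = - \frac{459}{14}$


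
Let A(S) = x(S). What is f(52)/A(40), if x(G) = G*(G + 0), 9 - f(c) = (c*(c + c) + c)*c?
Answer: -283911/1600 ≈ -177.44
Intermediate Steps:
f(c) = 9 - c*(c + 2*c²) (f(c) = 9 - (c*(c + c) + c)*c = 9 - (c*(2*c) + c)*c = 9 - (2*c² + c)*c = 9 - (c + 2*c²)*c = 9 - c*(c + 2*c²))
x(G) = G² (x(G) = G*G = G²)
A(S) = S²
f(52)/A(40) = (9 - 1*52² - 2*52³)/(40²) = (9 - 1*2704 - 2*140608)/1600 = (9 - 2704 - 281216)*(1/1600) = -283911*1/1600 = -283911/1600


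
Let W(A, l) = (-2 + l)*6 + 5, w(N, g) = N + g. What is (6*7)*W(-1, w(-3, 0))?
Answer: -1050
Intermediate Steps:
W(A, l) = -7 + 6*l (W(A, l) = (-12 + 6*l) + 5 = -7 + 6*l)
(6*7)*W(-1, w(-3, 0)) = (6*7)*(-7 + 6*(-3 + 0)) = 42*(-7 + 6*(-3)) = 42*(-7 - 18) = 42*(-25) = -1050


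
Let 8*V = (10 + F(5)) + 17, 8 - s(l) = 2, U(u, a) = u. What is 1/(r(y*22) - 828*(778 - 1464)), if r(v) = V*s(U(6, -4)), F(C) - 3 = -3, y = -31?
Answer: 4/2272113 ≈ 1.7605e-6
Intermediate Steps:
F(C) = 0 (F(C) = 3 - 3 = 0)
s(l) = 6 (s(l) = 8 - 1*2 = 8 - 2 = 6)
V = 27/8 (V = ((10 + 0) + 17)/8 = (10 + 17)/8 = (⅛)*27 = 27/8 ≈ 3.3750)
r(v) = 81/4 (r(v) = (27/8)*6 = 81/4)
1/(r(y*22) - 828*(778 - 1464)) = 1/(81/4 - 828*(778 - 1464)) = 1/(81/4 - 828*(-686)) = 1/(81/4 + 568008) = 1/(2272113/4) = 4/2272113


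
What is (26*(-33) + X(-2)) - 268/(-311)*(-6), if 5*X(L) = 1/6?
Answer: -8053069/9330 ≈ -863.14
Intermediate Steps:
X(L) = 1/30 (X(L) = (⅕)/6 = (⅕)*(⅙) = 1/30)
(26*(-33) + X(-2)) - 268/(-311)*(-6) = (26*(-33) + 1/30) - 268/(-311)*(-6) = (-858 + 1/30) - 268*(-1/311)*(-6) = -25739/30 - (-268)*(-6)/311 = -25739/30 - 1*1608/311 = -25739/30 - 1608/311 = -8053069/9330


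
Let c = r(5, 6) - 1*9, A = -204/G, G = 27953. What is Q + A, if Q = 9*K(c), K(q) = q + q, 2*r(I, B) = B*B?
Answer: 4528182/27953 ≈ 161.99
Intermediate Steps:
r(I, B) = B**2/2 (r(I, B) = (B*B)/2 = B**2/2)
A = -204/27953 ≈ -0.0072980
c = 9 (c = (1/2)*6**2 - 1*9 = (1/2)*36 - 9 = 18 - 9 = 9)
K(q) = 2*q
Q = 162 (Q = 9*(2*9) = 9*18 = 162)
Q + A = 162 - 204/27953 = 4528182/27953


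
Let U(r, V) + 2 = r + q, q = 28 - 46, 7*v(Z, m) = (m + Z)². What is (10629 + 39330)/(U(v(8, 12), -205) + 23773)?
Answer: 38857/18519 ≈ 2.0982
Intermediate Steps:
v(Z, m) = (Z + m)²/7 (v(Z, m) = (m + Z)²/7 = (Z + m)²/7)
q = -18
U(r, V) = -20 + r (U(r, V) = -2 + (r - 18) = -2 + (-18 + r) = -20 + r)
(10629 + 39330)/(U(v(8, 12), -205) + 23773) = (10629 + 39330)/((-20 + (8 + 12)²/7) + 23773) = 49959/((-20 + (⅐)*20²) + 23773) = 49959/((-20 + (⅐)*400) + 23773) = 49959/((-20 + 400/7) + 23773) = 49959/(260/7 + 23773) = 49959/(166671/7) = 49959*(7/166671) = 38857/18519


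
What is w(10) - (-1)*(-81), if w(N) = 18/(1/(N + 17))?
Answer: 405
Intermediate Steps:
w(N) = 306 + 18*N (w(N) = 18/(1/(17 + N)) = 18*(17 + N) = 306 + 18*N)
w(10) - (-1)*(-81) = (306 + 18*10) - (-1)*(-81) = (306 + 180) - 1*81 = 486 - 81 = 405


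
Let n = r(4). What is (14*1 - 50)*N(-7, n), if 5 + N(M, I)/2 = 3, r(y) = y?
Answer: 144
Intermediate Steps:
n = 4
N(M, I) = -4 (N(M, I) = -10 + 2*3 = -10 + 6 = -4)
(14*1 - 50)*N(-7, n) = (14*1 - 50)*(-4) = (14 - 50)*(-4) = -36*(-4) = 144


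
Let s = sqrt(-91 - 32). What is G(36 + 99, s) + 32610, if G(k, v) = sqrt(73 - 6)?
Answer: 32610 + sqrt(67) ≈ 32618.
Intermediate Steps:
s = I*sqrt(123) (s = sqrt(-123) = I*sqrt(123) ≈ 11.091*I)
G(k, v) = sqrt(67)
G(36 + 99, s) + 32610 = sqrt(67) + 32610 = 32610 + sqrt(67)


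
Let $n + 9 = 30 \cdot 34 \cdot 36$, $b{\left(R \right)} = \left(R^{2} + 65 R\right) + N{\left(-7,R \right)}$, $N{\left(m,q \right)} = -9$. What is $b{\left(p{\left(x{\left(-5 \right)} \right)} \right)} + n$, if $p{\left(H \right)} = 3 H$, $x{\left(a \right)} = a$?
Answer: $35952$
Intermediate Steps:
$b{\left(R \right)} = -9 + R^{2} + 65 R$ ($b{\left(R \right)} = \left(R^{2} + 65 R\right) - 9 = -9 + R^{2} + 65 R$)
$n = 36711$ ($n = -9 + 30 \cdot 34 \cdot 36 = -9 + 1020 \cdot 36 = -9 + 36720 = 36711$)
$b{\left(p{\left(x{\left(-5 \right)} \right)} \right)} + n = \left(-9 + \left(3 \left(-5\right)\right)^{2} + 65 \cdot 3 \left(-5\right)\right) + 36711 = \left(-9 + \left(-15\right)^{2} + 65 \left(-15\right)\right) + 36711 = \left(-9 + 225 - 975\right) + 36711 = -759 + 36711 = 35952$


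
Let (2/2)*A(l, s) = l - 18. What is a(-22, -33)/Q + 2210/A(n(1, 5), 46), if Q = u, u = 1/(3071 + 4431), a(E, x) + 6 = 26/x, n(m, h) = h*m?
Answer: -153278/3 ≈ -51093.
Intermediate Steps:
A(l, s) = -18 + l (A(l, s) = l - 18 = -18 + l)
a(E, x) = -6 + 26/x
u = 1/7502 ≈ 0.00013330
Q = 1/7502 ≈ 0.00013330
a(-22, -33)/Q + 2210/A(n(1, 5), 46) = (-6 + 26/(-33))/(1/7502) + 2210/(-18 + 5*1) = (-6 + 26*(-1/33))*7502 + 2210/(-18 + 5) = (-6 - 26/33)*7502 + 2210/(-13) = -224/33*7502 + 2210*(-1/13) = -152768/3 - 170 = -153278/3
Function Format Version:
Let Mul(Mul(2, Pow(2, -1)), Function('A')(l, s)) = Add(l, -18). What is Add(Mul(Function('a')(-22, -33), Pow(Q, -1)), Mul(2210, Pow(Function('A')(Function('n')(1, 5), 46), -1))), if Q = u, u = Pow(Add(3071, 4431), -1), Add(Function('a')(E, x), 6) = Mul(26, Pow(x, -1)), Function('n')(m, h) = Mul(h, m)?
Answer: Rational(-153278, 3) ≈ -51093.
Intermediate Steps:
Function('A')(l, s) = Add(-18, l) (Function('A')(l, s) = Add(l, -18) = Add(-18, l))
Function('a')(E, x) = Add(-6, Mul(26, Pow(x, -1)))
u = Rational(1, 7502) (u = Pow(7502, -1) = Rational(1, 7502) ≈ 0.00013330)
Q = Rational(1, 7502) ≈ 0.00013330
Add(Mul(Function('a')(-22, -33), Pow(Q, -1)), Mul(2210, Pow(Function('A')(Function('n')(1, 5), 46), -1))) = Add(Mul(Add(-6, Mul(26, Pow(-33, -1))), Pow(Rational(1, 7502), -1)), Mul(2210, Pow(Add(-18, Mul(5, 1)), -1))) = Add(Mul(Add(-6, Mul(26, Rational(-1, 33))), 7502), Mul(2210, Pow(Add(-18, 5), -1))) = Add(Mul(Add(-6, Rational(-26, 33)), 7502), Mul(2210, Pow(-13, -1))) = Add(Mul(Rational(-224, 33), 7502), Mul(2210, Rational(-1, 13))) = Add(Rational(-152768, 3), -170) = Rational(-153278, 3)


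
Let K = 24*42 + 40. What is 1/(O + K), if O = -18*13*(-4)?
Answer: 1/1984 ≈ 0.00050403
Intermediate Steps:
K = 1048 (K = 1008 + 40 = 1048)
O = 936 (O = -234*(-4) = 936)
1/(O + K) = 1/(936 + 1048) = 1/1984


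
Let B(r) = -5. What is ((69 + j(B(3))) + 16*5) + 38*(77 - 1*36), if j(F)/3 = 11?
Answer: 1740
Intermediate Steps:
j(F) = 33 (j(F) = 3*11 = 33)
((69 + j(B(3))) + 16*5) + 38*(77 - 1*36) = ((69 + 33) + 16*5) + 38*(77 - 1*36) = (102 + 80) + 38*(77 - 36) = 182 + 38*41 = 182 + 1558 = 1740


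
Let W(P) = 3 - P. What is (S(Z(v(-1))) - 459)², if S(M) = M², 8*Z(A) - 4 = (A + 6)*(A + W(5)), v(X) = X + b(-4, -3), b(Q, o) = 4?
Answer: 853048849/4096 ≈ 2.0826e+5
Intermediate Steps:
v(X) = 4 + X (v(X) = X + 4 = 4 + X)
Z(A) = ½ + (-2 + A)*(6 + A)/8 (Z(A) = ½ + ((A + 6)*(A + (3 - 1*5)))/8 = ½ + ((6 + A)*(A + (3 - 5)))/8 = ½ + ((6 + A)*(A - 2))/8 = ½ + ((6 + A)*(-2 + A))/8 = ½ + ((-2 + A)*(6 + A))/8 = ½ + (-2 + A)*(6 + A)/8)
(S(Z(v(-1))) - 459)² = ((-1 + (4 - 1)/2 + (4 - 1)²/8)² - 459)² = ((-1 + (½)*3 + (⅛)*3²)² - 459)² = ((-1 + 3/2 + (⅛)*9)² - 459)² = ((-1 + 3/2 + 9/8)² - 459)² = ((13/8)² - 459)² = (169/64 - 459)² = (-29207/64)² = 853048849/4096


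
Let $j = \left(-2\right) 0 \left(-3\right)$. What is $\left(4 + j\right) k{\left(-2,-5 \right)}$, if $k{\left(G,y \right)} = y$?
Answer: $-20$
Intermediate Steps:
$j = 0$ ($j = 0 \left(-3\right) = 0$)
$\left(4 + j\right) k{\left(-2,-5 \right)} = \left(4 + 0\right) \left(-5\right) = 4 \left(-5\right) = -20$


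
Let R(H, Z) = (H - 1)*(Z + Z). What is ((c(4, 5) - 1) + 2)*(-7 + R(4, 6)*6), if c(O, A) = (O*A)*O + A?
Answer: 17974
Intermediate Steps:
c(O, A) = A + A*O² (c(O, A) = (A*O)*O + A = A*O² + A = A + A*O²)
R(H, Z) = 2*Z*(-1 + H) (R(H, Z) = (-1 + H)*(2*Z) = 2*Z*(-1 + H))
((c(4, 5) - 1) + 2)*(-7 + R(4, 6)*6) = ((5*(1 + 4²) - 1) + 2)*(-7 + (2*6*(-1 + 4))*6) = ((5*(1 + 16) - 1) + 2)*(-7 + (2*6*3)*6) = ((5*17 - 1) + 2)*(-7 + 36*6) = ((85 - 1) + 2)*(-7 + 216) = (84 + 2)*209 = 86*209 = 17974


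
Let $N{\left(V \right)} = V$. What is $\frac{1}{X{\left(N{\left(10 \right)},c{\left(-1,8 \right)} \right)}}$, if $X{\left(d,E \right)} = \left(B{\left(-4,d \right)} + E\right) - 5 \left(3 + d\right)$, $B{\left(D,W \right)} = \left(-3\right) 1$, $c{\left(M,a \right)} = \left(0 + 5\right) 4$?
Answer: $- \frac{1}{48} \approx -0.020833$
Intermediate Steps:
$c{\left(M,a \right)} = 20$ ($c{\left(M,a \right)} = 5 \cdot 4 = 20$)
$B{\left(D,W \right)} = -3$
$X{\left(d,E \right)} = -18 + E - 5 d$ ($X{\left(d,E \right)} = \left(-3 + E\right) - 5 \left(3 + d\right) = \left(-3 + E\right) - \left(15 + 5 d\right) = -18 + E - 5 d$)
$\frac{1}{X{\left(N{\left(10 \right)},c{\left(-1,8 \right)} \right)}} = \frac{1}{-18 + 20 - 50} = \frac{1}{-48} = - \frac{1}{48}$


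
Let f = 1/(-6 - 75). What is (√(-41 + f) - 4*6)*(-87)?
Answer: 2088 - 29*I*√3322/3 ≈ 2088.0 - 557.16*I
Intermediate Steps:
f = -1/81 (f = 1/(-81) = -1/81 ≈ -0.012346)
(√(-41 + f) - 4*6)*(-87) = (√(-41 - 1/81) - 4*6)*(-87) = (√(-3322/81) - 24)*(-87) = (I*√3322/9 - 24)*(-87) = (-24 + I*√3322/9)*(-87) = 2088 - 29*I*√3322/3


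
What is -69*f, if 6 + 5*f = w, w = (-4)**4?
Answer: -3450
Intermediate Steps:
w = 256
f = 50 (f = -6/5 + (1/5)*256 = -6/5 + 256/5 = 50)
-69*f = -69*50 = -3450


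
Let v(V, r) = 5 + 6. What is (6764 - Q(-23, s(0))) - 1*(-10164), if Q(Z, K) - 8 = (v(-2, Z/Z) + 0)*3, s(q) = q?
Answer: 16887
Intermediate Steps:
v(V, r) = 11
Q(Z, K) = 41 (Q(Z, K) = 8 + (11 + 0)*3 = 8 + 11*3 = 8 + 33 = 41)
(6764 - Q(-23, s(0))) - 1*(-10164) = (6764 - 1*41) - 1*(-10164) = (6764 - 41) + 10164 = 6723 + 10164 = 16887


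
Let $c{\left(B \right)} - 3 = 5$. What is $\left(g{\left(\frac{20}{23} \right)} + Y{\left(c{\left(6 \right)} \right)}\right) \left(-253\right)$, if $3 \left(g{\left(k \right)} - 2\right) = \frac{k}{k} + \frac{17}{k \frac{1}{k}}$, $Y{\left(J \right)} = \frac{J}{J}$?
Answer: $-2277$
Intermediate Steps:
$c{\left(B \right)} = 8$ ($c{\left(B \right)} = 3 + 5 = 8$)
$Y{\left(J \right)} = 1$
$g{\left(k \right)} = 8$ ($g{\left(k \right)} = 2 + \frac{\frac{k}{k} + \frac{17}{k \frac{1}{k}}}{3} = 2 + \frac{1 + \frac{17}{1}}{3} = 2 + \frac{1 + 17 \cdot 1}{3} = 2 + \frac{1 + 17}{3} = 2 + \frac{1}{3} \cdot 18 = 2 + 6 = 8$)
$\left(g{\left(\frac{20}{23} \right)} + Y{\left(c{\left(6 \right)} \right)}\right) \left(-253\right) = \left(8 + 1\right) \left(-253\right) = 9 \left(-253\right) = -2277$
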